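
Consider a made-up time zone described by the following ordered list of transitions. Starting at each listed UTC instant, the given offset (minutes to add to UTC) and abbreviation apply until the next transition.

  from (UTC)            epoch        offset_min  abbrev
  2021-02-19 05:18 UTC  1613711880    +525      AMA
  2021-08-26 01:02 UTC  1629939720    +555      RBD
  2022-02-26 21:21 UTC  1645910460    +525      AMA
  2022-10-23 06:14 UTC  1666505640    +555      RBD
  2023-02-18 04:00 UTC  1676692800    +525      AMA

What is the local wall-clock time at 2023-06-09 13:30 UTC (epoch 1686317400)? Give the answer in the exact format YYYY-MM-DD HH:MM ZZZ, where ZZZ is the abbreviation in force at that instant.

2023-06-09 22:15 AMA

Query: 2023-06-09 13:30 UTC
Rule 5/5 (AMA, +08:45): 2023-02-18 04:00 UTC ≤ query < +∞
13·60 + 30 + 525 = 1335 min
1335 = 0·1440 + 1335; 1335 = 22·60 + 15 → 22:15, same day
→ 2023-06-09 22:15 AMA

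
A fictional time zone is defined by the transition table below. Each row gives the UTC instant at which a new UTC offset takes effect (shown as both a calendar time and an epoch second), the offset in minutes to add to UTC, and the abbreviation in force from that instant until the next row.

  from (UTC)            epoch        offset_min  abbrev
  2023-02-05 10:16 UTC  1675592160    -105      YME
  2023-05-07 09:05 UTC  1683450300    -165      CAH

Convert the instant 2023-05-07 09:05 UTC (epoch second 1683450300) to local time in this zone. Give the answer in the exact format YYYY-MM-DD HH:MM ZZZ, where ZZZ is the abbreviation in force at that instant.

Query: 2023-05-07 09:05 UTC
Rule 2/2 (CAH, -02:45): 2023-05-07 09:05 UTC ≤ query < +∞
9·60 + 5 - 165 = 380 min
380 = 0·1440 + 380; 380 = 6·60 + 20 → 06:20, same day
→ 2023-05-07 06:20 CAH

2023-05-07 06:20 CAH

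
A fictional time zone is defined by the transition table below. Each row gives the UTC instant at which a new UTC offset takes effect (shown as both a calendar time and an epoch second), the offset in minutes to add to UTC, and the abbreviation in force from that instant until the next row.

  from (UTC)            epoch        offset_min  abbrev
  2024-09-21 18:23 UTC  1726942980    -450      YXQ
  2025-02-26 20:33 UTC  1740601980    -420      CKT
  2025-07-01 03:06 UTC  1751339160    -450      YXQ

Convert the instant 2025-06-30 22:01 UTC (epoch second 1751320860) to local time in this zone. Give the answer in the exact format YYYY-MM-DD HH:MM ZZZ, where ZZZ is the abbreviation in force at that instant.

Query: 2025-06-30 22:01 UTC
Rule 2/3 (CKT, -07:00): 2025-02-26 20:33 UTC ≤ query < 2025-07-01 03:06 UTC
22·60 + 1 - 420 = 901 min
901 = 0·1440 + 901; 901 = 15·60 + 1 → 15:01, same day
→ 2025-06-30 15:01 CKT

2025-06-30 15:01 CKT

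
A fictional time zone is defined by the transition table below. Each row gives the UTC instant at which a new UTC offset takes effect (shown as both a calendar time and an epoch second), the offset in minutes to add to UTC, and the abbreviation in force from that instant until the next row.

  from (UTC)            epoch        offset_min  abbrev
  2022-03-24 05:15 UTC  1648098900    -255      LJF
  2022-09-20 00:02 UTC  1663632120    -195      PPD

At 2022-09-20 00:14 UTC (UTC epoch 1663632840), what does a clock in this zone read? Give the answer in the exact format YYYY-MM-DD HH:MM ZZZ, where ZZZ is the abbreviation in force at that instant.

Query: 2022-09-20 00:14 UTC
Rule 2/2 (PPD, -03:15): 2022-09-20 00:02 UTC ≤ query < +∞
0·60 + 14 - 195 = -181 min
-181 = -1·1440 + 1259; 1259 = 20·60 + 59 → 20:59, 2022-09-20 - 1 day = 2022-09-19
→ 2022-09-19 20:59 PPD

2022-09-19 20:59 PPD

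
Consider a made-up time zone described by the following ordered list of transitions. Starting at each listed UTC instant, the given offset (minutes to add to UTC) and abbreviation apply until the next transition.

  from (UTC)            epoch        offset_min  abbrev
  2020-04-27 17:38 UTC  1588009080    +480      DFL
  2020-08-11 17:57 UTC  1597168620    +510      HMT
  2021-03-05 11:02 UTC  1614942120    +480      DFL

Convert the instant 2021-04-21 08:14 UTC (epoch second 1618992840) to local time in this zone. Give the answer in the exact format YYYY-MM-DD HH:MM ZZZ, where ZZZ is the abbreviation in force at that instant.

Query: 2021-04-21 08:14 UTC
Rule 3/3 (DFL, +08:00): 2021-03-05 11:02 UTC ≤ query < +∞
8·60 + 14 + 480 = 974 min
974 = 0·1440 + 974; 974 = 16·60 + 14 → 16:14, same day
→ 2021-04-21 16:14 DFL

2021-04-21 16:14 DFL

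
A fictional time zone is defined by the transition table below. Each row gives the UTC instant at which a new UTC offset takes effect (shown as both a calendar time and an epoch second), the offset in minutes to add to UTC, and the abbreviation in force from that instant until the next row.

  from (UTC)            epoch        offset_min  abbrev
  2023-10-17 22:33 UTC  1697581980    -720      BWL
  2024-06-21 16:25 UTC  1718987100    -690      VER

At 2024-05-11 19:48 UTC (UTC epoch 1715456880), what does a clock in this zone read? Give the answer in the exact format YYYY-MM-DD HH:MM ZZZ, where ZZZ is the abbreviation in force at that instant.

Query: 2024-05-11 19:48 UTC
Rule 1/2 (BWL, -12:00): 2023-10-17 22:33 UTC ≤ query < 2024-06-21 16:25 UTC
19·60 + 48 - 720 = 468 min
468 = 0·1440 + 468; 468 = 7·60 + 48 → 07:48, same day
→ 2024-05-11 07:48 BWL

2024-05-11 07:48 BWL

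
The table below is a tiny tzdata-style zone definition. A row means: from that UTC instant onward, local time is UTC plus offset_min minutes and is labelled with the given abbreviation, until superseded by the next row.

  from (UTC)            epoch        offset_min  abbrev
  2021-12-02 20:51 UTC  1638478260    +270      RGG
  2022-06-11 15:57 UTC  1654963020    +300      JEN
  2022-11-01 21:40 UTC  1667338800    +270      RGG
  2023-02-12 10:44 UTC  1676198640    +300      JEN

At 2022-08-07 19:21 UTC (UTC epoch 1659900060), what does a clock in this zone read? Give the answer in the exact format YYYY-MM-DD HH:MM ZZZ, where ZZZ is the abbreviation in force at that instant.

2022-08-08 00:21 JEN

Query: 2022-08-07 19:21 UTC
Rule 2/4 (JEN, +05:00): 2022-06-11 15:57 UTC ≤ query < 2022-11-01 21:40 UTC
19·60 + 21 + 300 = 1461 min
1461 = 1·1440 + 21; 21 = 0·60 + 21 → 00:21, 2022-08-07 + 1 day = 2022-08-08
→ 2022-08-08 00:21 JEN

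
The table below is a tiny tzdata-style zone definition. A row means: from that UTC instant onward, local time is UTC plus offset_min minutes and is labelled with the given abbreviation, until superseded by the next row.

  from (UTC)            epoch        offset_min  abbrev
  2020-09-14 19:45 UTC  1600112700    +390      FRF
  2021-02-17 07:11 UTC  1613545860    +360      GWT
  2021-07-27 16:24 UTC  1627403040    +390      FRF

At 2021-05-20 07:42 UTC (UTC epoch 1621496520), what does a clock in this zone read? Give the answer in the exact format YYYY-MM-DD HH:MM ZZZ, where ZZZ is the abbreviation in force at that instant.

Query: 2021-05-20 07:42 UTC
Rule 2/3 (GWT, +06:00): 2021-02-17 07:11 UTC ≤ query < 2021-07-27 16:24 UTC
7·60 + 42 + 360 = 822 min
822 = 0·1440 + 822; 822 = 13·60 + 42 → 13:42, same day
→ 2021-05-20 13:42 GWT

2021-05-20 13:42 GWT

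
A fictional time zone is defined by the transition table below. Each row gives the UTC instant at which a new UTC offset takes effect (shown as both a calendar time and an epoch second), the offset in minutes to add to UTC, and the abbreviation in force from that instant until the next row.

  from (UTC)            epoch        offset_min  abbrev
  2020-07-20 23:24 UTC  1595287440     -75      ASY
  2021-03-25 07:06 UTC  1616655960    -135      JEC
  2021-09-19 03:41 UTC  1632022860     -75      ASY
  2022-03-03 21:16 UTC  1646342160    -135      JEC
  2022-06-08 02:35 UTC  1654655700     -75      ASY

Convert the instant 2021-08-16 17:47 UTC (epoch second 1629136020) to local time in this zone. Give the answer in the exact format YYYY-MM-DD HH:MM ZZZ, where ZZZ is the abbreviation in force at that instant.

Query: 2021-08-16 17:47 UTC
Rule 2/5 (JEC, -02:15): 2021-03-25 07:06 UTC ≤ query < 2021-09-19 03:41 UTC
17·60 + 47 - 135 = 932 min
932 = 0·1440 + 932; 932 = 15·60 + 32 → 15:32, same day
→ 2021-08-16 15:32 JEC

2021-08-16 15:32 JEC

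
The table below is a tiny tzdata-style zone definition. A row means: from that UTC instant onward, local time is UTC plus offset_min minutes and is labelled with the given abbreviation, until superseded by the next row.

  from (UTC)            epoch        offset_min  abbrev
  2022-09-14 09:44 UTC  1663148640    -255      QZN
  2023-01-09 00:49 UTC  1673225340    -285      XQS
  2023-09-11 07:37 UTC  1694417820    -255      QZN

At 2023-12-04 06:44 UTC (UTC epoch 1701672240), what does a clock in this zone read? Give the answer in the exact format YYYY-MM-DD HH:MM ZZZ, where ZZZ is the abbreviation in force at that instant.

Query: 2023-12-04 06:44 UTC
Rule 3/3 (QZN, -04:15): 2023-09-11 07:37 UTC ≤ query < +∞
6·60 + 44 - 255 = 149 min
149 = 0·1440 + 149; 149 = 2·60 + 29 → 02:29, same day
→ 2023-12-04 02:29 QZN

2023-12-04 02:29 QZN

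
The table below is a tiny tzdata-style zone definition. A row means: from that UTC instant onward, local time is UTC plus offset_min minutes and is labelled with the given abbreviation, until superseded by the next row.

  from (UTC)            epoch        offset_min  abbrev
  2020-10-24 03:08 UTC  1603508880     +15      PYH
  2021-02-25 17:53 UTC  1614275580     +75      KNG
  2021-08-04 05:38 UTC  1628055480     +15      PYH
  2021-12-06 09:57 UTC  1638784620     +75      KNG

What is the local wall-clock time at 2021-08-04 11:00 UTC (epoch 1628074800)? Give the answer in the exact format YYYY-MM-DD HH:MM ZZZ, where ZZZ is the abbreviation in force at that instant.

2021-08-04 11:15 PYH

Query: 2021-08-04 11:00 UTC
Rule 3/4 (PYH, +00:15): 2021-08-04 05:38 UTC ≤ query < 2021-12-06 09:57 UTC
11·60 + 0 + 15 = 675 min
675 = 0·1440 + 675; 675 = 11·60 + 15 → 11:15, same day
→ 2021-08-04 11:15 PYH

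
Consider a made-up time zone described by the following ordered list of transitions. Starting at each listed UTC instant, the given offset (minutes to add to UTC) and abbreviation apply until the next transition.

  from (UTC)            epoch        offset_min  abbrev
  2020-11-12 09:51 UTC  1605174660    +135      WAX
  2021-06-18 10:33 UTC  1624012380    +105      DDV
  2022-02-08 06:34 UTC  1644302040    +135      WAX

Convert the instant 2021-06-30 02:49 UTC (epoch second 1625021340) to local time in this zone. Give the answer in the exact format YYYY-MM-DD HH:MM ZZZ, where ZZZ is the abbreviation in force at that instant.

Query: 2021-06-30 02:49 UTC
Rule 2/3 (DDV, +01:45): 2021-06-18 10:33 UTC ≤ query < 2022-02-08 06:34 UTC
2·60 + 49 + 105 = 274 min
274 = 0·1440 + 274; 274 = 4·60 + 34 → 04:34, same day
→ 2021-06-30 04:34 DDV

2021-06-30 04:34 DDV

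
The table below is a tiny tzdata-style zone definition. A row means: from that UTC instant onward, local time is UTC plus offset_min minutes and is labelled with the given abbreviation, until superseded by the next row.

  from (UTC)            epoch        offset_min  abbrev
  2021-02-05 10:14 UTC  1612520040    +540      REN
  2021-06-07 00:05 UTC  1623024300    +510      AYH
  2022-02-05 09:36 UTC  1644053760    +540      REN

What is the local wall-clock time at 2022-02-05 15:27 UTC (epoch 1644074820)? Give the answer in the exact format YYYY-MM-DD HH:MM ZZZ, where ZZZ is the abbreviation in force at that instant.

2022-02-06 00:27 REN

Query: 2022-02-05 15:27 UTC
Rule 3/3 (REN, +09:00): 2022-02-05 09:36 UTC ≤ query < +∞
15·60 + 27 + 540 = 1467 min
1467 = 1·1440 + 27; 27 = 0·60 + 27 → 00:27, 2022-02-05 + 1 day = 2022-02-06
→ 2022-02-06 00:27 REN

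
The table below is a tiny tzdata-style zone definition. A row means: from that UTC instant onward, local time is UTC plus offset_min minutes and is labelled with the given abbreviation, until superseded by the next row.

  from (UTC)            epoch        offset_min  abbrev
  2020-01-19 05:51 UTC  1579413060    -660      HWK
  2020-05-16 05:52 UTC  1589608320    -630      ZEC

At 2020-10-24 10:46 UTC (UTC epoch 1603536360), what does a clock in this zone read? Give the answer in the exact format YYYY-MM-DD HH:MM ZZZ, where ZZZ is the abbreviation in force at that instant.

Query: 2020-10-24 10:46 UTC
Rule 2/2 (ZEC, -10:30): 2020-05-16 05:52 UTC ≤ query < +∞
10·60 + 46 - 630 = 16 min
16 = 0·1440 + 16; 16 = 0·60 + 16 → 00:16, same day
→ 2020-10-24 00:16 ZEC

2020-10-24 00:16 ZEC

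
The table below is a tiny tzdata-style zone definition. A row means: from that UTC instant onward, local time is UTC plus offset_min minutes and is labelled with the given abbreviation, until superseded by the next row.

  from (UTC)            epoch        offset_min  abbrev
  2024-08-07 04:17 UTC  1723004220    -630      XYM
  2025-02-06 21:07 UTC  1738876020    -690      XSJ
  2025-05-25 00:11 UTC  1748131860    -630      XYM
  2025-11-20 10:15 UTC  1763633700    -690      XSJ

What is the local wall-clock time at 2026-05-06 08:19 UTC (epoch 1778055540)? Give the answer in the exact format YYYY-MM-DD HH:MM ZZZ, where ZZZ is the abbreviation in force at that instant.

Query: 2026-05-06 08:19 UTC
Rule 4/4 (XSJ, -11:30): 2025-11-20 10:15 UTC ≤ query < +∞
8·60 + 19 - 690 = -191 min
-191 = -1·1440 + 1249; 1249 = 20·60 + 49 → 20:49, 2026-05-06 - 1 day = 2026-05-05
→ 2026-05-05 20:49 XSJ

2026-05-05 20:49 XSJ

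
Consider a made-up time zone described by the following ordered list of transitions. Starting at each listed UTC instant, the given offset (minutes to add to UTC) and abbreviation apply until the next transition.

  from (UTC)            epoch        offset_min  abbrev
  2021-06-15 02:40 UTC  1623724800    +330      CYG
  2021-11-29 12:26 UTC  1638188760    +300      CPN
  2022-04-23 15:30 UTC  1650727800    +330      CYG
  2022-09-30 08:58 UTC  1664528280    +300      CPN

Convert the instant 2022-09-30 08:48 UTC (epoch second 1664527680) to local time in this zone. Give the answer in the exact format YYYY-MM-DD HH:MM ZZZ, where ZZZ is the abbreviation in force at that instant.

Query: 2022-09-30 08:48 UTC
Rule 3/4 (CYG, +05:30): 2022-04-23 15:30 UTC ≤ query < 2022-09-30 08:58 UTC
8·60 + 48 + 330 = 858 min
858 = 0·1440 + 858; 858 = 14·60 + 18 → 14:18, same day
→ 2022-09-30 14:18 CYG

2022-09-30 14:18 CYG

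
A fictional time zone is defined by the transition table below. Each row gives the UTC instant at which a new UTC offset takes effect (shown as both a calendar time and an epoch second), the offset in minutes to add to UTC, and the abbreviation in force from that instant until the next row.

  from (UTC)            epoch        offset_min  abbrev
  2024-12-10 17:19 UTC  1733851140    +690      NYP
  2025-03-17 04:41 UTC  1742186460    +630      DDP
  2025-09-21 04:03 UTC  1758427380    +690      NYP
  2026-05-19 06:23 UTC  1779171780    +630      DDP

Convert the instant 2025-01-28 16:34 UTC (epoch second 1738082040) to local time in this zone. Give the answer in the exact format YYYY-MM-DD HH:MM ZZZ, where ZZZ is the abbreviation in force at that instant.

Query: 2025-01-28 16:34 UTC
Rule 1/4 (NYP, +11:30): 2024-12-10 17:19 UTC ≤ query < 2025-03-17 04:41 UTC
16·60 + 34 + 690 = 1684 min
1684 = 1·1440 + 244; 244 = 4·60 + 4 → 04:04, 2025-01-28 + 1 day = 2025-01-29
→ 2025-01-29 04:04 NYP

2025-01-29 04:04 NYP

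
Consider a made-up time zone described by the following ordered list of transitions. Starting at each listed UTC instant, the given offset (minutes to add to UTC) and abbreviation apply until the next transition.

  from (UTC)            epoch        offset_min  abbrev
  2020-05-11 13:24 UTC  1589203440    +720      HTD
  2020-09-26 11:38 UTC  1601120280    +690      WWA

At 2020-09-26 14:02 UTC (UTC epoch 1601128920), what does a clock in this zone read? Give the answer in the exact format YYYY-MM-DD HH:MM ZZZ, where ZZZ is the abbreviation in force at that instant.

2020-09-27 01:32 WWA

Query: 2020-09-26 14:02 UTC
Rule 2/2 (WWA, +11:30): 2020-09-26 11:38 UTC ≤ query < +∞
14·60 + 2 + 690 = 1532 min
1532 = 1·1440 + 92; 92 = 1·60 + 32 → 01:32, 2020-09-26 + 1 day = 2020-09-27
→ 2020-09-27 01:32 WWA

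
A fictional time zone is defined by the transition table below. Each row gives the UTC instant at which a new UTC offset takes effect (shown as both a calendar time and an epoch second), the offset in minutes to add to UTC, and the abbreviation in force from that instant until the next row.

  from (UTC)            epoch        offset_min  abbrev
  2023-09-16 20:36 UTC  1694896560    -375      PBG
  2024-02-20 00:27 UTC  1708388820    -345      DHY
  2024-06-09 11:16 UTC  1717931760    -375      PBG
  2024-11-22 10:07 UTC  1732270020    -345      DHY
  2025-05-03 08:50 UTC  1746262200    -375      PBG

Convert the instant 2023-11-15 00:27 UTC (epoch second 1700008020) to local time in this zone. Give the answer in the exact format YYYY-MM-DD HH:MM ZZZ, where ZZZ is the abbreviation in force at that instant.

Query: 2023-11-15 00:27 UTC
Rule 1/5 (PBG, -06:15): 2023-09-16 20:36 UTC ≤ query < 2024-02-20 00:27 UTC
0·60 + 27 - 375 = -348 min
-348 = -1·1440 + 1092; 1092 = 18·60 + 12 → 18:12, 2023-11-15 - 1 day = 2023-11-14
→ 2023-11-14 18:12 PBG

2023-11-14 18:12 PBG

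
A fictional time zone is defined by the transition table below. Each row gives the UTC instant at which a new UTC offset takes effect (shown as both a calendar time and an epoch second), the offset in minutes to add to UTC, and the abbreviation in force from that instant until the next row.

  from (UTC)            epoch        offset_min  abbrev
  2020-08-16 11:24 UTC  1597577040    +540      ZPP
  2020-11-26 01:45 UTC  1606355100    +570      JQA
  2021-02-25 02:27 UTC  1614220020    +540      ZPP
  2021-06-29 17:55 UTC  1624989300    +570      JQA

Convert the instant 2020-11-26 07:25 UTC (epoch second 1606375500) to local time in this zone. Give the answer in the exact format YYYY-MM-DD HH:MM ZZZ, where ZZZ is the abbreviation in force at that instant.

Query: 2020-11-26 07:25 UTC
Rule 2/4 (JQA, +09:30): 2020-11-26 01:45 UTC ≤ query < 2021-02-25 02:27 UTC
7·60 + 25 + 570 = 1015 min
1015 = 0·1440 + 1015; 1015 = 16·60 + 55 → 16:55, same day
→ 2020-11-26 16:55 JQA

2020-11-26 16:55 JQA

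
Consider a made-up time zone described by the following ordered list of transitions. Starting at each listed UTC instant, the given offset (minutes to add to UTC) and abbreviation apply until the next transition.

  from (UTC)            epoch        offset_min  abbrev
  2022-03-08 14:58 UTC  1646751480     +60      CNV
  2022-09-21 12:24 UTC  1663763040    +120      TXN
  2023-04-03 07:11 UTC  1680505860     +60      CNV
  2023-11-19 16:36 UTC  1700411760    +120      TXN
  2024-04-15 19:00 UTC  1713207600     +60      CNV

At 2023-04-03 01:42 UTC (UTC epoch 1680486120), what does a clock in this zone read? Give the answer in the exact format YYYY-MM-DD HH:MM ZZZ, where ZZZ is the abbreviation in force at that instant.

2023-04-03 03:42 TXN

Query: 2023-04-03 01:42 UTC
Rule 2/5 (TXN, +02:00): 2022-09-21 12:24 UTC ≤ query < 2023-04-03 07:11 UTC
1·60 + 42 + 120 = 222 min
222 = 0·1440 + 222; 222 = 3·60 + 42 → 03:42, same day
→ 2023-04-03 03:42 TXN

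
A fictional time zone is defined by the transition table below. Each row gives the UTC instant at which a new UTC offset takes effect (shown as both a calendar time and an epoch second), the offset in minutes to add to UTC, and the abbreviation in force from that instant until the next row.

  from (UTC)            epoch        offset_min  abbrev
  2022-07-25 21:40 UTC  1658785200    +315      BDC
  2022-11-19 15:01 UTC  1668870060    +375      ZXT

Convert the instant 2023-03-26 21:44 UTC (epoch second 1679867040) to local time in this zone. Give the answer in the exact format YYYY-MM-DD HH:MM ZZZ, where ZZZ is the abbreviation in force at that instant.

Query: 2023-03-26 21:44 UTC
Rule 2/2 (ZXT, +06:15): 2022-11-19 15:01 UTC ≤ query < +∞
21·60 + 44 + 375 = 1679 min
1679 = 1·1440 + 239; 239 = 3·60 + 59 → 03:59, 2023-03-26 + 1 day = 2023-03-27
→ 2023-03-27 03:59 ZXT

2023-03-27 03:59 ZXT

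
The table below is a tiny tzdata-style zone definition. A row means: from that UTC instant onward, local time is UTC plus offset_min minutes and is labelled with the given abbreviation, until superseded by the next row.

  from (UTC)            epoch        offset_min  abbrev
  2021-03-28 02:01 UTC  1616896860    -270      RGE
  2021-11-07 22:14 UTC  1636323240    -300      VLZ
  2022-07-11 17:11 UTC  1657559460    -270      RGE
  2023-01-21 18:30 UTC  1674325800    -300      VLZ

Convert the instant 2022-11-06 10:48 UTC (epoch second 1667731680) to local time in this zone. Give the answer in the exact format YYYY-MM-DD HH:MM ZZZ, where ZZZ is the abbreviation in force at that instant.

Query: 2022-11-06 10:48 UTC
Rule 3/4 (RGE, -04:30): 2022-07-11 17:11 UTC ≤ query < 2023-01-21 18:30 UTC
10·60 + 48 - 270 = 378 min
378 = 0·1440 + 378; 378 = 6·60 + 18 → 06:18, same day
→ 2022-11-06 06:18 RGE

2022-11-06 06:18 RGE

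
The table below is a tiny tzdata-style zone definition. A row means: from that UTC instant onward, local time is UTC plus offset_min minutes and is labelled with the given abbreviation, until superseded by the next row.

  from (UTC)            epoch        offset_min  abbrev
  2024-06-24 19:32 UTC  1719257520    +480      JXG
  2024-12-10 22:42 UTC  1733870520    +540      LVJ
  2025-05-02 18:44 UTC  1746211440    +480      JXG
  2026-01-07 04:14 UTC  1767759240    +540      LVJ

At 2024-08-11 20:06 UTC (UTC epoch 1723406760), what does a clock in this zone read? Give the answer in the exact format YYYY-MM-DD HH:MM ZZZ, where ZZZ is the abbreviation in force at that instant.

2024-08-12 04:06 JXG

Query: 2024-08-11 20:06 UTC
Rule 1/4 (JXG, +08:00): 2024-06-24 19:32 UTC ≤ query < 2024-12-10 22:42 UTC
20·60 + 6 + 480 = 1686 min
1686 = 1·1440 + 246; 246 = 4·60 + 6 → 04:06, 2024-08-11 + 1 day = 2024-08-12
→ 2024-08-12 04:06 JXG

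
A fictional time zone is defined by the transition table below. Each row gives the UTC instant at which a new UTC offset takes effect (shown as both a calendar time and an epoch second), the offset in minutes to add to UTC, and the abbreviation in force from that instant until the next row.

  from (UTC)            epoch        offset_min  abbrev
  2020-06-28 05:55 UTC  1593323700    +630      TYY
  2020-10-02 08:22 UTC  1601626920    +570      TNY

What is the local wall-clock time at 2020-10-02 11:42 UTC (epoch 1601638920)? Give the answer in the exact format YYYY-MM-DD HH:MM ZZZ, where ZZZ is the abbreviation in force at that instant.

2020-10-02 21:12 TNY

Query: 2020-10-02 11:42 UTC
Rule 2/2 (TNY, +09:30): 2020-10-02 08:22 UTC ≤ query < +∞
11·60 + 42 + 570 = 1272 min
1272 = 0·1440 + 1272; 1272 = 21·60 + 12 → 21:12, same day
→ 2020-10-02 21:12 TNY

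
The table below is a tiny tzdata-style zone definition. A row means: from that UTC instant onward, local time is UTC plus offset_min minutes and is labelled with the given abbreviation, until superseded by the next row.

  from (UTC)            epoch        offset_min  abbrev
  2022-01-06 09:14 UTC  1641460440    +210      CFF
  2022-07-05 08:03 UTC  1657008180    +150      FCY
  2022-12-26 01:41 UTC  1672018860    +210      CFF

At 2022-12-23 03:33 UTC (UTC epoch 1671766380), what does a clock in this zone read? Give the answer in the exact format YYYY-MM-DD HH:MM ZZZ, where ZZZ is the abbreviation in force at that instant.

2022-12-23 06:03 FCY

Query: 2022-12-23 03:33 UTC
Rule 2/3 (FCY, +02:30): 2022-07-05 08:03 UTC ≤ query < 2022-12-26 01:41 UTC
3·60 + 33 + 150 = 363 min
363 = 0·1440 + 363; 363 = 6·60 + 3 → 06:03, same day
→ 2022-12-23 06:03 FCY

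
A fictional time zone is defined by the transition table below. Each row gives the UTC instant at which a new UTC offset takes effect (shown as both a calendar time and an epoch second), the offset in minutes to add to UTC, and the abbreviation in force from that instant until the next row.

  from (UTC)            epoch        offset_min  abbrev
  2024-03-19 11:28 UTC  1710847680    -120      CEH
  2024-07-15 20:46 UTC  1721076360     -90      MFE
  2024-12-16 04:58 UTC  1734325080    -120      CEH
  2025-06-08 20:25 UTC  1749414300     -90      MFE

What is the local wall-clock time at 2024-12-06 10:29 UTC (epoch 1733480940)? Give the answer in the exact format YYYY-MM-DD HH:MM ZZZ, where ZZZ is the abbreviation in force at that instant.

Query: 2024-12-06 10:29 UTC
Rule 2/4 (MFE, -01:30): 2024-07-15 20:46 UTC ≤ query < 2024-12-16 04:58 UTC
10·60 + 29 - 90 = 539 min
539 = 0·1440 + 539; 539 = 8·60 + 59 → 08:59, same day
→ 2024-12-06 08:59 MFE

2024-12-06 08:59 MFE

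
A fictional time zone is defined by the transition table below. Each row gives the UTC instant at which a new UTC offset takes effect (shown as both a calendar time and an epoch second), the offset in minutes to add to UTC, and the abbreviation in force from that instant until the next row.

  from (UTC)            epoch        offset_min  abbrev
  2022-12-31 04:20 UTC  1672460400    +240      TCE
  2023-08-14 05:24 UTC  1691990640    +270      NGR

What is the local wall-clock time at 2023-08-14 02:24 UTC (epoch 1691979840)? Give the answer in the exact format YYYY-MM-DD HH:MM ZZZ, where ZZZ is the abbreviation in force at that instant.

2023-08-14 06:24 TCE

Query: 2023-08-14 02:24 UTC
Rule 1/2 (TCE, +04:00): 2022-12-31 04:20 UTC ≤ query < 2023-08-14 05:24 UTC
2·60 + 24 + 240 = 384 min
384 = 0·1440 + 384; 384 = 6·60 + 24 → 06:24, same day
→ 2023-08-14 06:24 TCE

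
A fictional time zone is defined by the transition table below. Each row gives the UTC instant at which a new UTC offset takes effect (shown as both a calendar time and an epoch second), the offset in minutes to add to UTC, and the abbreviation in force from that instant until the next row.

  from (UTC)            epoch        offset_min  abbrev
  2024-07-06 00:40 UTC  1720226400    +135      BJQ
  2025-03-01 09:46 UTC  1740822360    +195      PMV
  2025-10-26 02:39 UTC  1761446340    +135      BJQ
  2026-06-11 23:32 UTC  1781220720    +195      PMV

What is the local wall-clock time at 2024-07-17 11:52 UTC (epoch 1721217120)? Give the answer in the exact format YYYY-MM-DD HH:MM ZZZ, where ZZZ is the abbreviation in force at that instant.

2024-07-17 14:07 BJQ

Query: 2024-07-17 11:52 UTC
Rule 1/4 (BJQ, +02:15): 2024-07-06 00:40 UTC ≤ query < 2025-03-01 09:46 UTC
11·60 + 52 + 135 = 847 min
847 = 0·1440 + 847; 847 = 14·60 + 7 → 14:07, same day
→ 2024-07-17 14:07 BJQ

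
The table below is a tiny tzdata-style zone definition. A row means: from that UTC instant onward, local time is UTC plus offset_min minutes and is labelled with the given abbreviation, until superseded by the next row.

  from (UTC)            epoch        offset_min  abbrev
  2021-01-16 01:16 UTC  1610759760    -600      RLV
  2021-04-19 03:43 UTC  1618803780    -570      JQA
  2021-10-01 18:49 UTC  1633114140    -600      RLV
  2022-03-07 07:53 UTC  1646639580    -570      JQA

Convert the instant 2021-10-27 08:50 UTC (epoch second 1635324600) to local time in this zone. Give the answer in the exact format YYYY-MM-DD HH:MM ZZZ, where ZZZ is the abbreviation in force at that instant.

Query: 2021-10-27 08:50 UTC
Rule 3/4 (RLV, -10:00): 2021-10-01 18:49 UTC ≤ query < 2022-03-07 07:53 UTC
8·60 + 50 - 600 = -70 min
-70 = -1·1440 + 1370; 1370 = 22·60 + 50 → 22:50, 2021-10-27 - 1 day = 2021-10-26
→ 2021-10-26 22:50 RLV

2021-10-26 22:50 RLV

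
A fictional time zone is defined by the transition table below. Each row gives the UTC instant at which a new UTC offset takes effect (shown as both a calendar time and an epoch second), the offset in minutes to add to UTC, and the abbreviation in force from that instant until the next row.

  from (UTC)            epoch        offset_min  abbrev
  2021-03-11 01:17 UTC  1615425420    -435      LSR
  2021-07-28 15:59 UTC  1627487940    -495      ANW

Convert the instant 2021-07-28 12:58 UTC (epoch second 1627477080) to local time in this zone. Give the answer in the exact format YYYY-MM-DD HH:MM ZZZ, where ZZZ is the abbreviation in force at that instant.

2021-07-28 05:43 LSR

Query: 2021-07-28 12:58 UTC
Rule 1/2 (LSR, -07:15): 2021-03-11 01:17 UTC ≤ query < 2021-07-28 15:59 UTC
12·60 + 58 - 435 = 343 min
343 = 0·1440 + 343; 343 = 5·60 + 43 → 05:43, same day
→ 2021-07-28 05:43 LSR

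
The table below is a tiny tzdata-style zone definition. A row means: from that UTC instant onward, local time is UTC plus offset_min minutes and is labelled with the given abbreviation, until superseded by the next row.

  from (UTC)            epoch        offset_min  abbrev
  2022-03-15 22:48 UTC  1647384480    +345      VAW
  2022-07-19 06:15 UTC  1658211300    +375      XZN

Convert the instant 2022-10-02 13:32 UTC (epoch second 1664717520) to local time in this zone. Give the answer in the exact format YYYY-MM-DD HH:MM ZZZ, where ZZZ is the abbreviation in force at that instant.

2022-10-02 19:47 XZN

Query: 2022-10-02 13:32 UTC
Rule 2/2 (XZN, +06:15): 2022-07-19 06:15 UTC ≤ query < +∞
13·60 + 32 + 375 = 1187 min
1187 = 0·1440 + 1187; 1187 = 19·60 + 47 → 19:47, same day
→ 2022-10-02 19:47 XZN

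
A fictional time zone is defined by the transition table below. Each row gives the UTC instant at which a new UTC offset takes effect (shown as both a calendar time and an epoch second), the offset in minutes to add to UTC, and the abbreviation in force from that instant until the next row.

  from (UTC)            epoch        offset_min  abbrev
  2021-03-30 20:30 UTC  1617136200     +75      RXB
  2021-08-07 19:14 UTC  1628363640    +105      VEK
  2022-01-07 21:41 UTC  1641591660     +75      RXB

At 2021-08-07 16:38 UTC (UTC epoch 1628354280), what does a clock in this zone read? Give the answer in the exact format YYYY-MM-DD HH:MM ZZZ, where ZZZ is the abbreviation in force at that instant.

2021-08-07 17:53 RXB

Query: 2021-08-07 16:38 UTC
Rule 1/3 (RXB, +01:15): 2021-03-30 20:30 UTC ≤ query < 2021-08-07 19:14 UTC
16·60 + 38 + 75 = 1073 min
1073 = 0·1440 + 1073; 1073 = 17·60 + 53 → 17:53, same day
→ 2021-08-07 17:53 RXB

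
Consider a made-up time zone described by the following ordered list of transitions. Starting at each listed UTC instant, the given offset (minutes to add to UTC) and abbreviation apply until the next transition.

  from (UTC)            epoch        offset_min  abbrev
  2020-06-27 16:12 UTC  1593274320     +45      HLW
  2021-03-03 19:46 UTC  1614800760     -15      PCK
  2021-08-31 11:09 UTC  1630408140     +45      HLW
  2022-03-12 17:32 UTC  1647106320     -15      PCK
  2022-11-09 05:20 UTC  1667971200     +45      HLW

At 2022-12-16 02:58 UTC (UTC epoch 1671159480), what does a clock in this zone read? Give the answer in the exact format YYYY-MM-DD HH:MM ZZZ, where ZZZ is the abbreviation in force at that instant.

2022-12-16 03:43 HLW

Query: 2022-12-16 02:58 UTC
Rule 5/5 (HLW, +00:45): 2022-11-09 05:20 UTC ≤ query < +∞
2·60 + 58 + 45 = 223 min
223 = 0·1440 + 223; 223 = 3·60 + 43 → 03:43, same day
→ 2022-12-16 03:43 HLW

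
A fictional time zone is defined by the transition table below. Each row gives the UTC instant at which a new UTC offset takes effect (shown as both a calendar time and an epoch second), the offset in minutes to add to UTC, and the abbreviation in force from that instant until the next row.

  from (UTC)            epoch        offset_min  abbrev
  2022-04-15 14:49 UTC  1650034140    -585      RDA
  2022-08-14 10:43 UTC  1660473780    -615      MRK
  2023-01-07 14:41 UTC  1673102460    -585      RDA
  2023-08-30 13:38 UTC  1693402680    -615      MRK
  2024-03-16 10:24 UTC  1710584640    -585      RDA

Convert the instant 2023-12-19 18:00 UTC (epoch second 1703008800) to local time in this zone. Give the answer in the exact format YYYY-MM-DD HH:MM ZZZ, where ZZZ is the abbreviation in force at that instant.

2023-12-19 07:45 MRK

Query: 2023-12-19 18:00 UTC
Rule 4/5 (MRK, -10:15): 2023-08-30 13:38 UTC ≤ query < 2024-03-16 10:24 UTC
18·60 + 0 - 615 = 465 min
465 = 0·1440 + 465; 465 = 7·60 + 45 → 07:45, same day
→ 2023-12-19 07:45 MRK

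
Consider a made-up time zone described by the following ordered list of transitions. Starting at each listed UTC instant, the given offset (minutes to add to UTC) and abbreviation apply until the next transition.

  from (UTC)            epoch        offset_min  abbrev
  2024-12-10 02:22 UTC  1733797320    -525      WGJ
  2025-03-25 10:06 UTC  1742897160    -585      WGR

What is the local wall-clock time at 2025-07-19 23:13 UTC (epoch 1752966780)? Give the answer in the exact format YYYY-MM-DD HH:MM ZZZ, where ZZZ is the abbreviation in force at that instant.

Query: 2025-07-19 23:13 UTC
Rule 2/2 (WGR, -09:45): 2025-03-25 10:06 UTC ≤ query < +∞
23·60 + 13 - 585 = 808 min
808 = 0·1440 + 808; 808 = 13·60 + 28 → 13:28, same day
→ 2025-07-19 13:28 WGR

2025-07-19 13:28 WGR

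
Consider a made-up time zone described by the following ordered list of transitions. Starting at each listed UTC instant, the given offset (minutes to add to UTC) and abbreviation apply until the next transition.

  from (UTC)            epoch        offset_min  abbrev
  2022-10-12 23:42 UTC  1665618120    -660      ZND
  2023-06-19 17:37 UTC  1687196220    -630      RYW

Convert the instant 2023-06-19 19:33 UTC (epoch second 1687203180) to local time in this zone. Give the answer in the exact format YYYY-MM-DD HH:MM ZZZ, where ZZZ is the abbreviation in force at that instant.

2023-06-19 09:03 RYW

Query: 2023-06-19 19:33 UTC
Rule 2/2 (RYW, -10:30): 2023-06-19 17:37 UTC ≤ query < +∞
19·60 + 33 - 630 = 543 min
543 = 0·1440 + 543; 543 = 9·60 + 3 → 09:03, same day
→ 2023-06-19 09:03 RYW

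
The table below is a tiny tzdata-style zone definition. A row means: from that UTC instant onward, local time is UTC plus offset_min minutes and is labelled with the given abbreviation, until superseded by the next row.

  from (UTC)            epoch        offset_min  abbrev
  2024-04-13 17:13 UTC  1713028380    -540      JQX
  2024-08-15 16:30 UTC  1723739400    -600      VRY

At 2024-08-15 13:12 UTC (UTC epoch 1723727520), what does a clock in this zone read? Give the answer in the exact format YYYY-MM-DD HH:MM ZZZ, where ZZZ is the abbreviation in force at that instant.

2024-08-15 04:12 JQX

Query: 2024-08-15 13:12 UTC
Rule 1/2 (JQX, -09:00): 2024-04-13 17:13 UTC ≤ query < 2024-08-15 16:30 UTC
13·60 + 12 - 540 = 252 min
252 = 0·1440 + 252; 252 = 4·60 + 12 → 04:12, same day
→ 2024-08-15 04:12 JQX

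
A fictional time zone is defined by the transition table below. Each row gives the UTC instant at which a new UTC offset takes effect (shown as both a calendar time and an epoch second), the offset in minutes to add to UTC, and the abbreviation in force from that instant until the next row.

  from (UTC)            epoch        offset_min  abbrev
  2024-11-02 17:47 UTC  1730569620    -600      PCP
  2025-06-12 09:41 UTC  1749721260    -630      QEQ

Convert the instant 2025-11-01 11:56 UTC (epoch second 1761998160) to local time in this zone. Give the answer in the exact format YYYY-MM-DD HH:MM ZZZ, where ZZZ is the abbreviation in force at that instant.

Query: 2025-11-01 11:56 UTC
Rule 2/2 (QEQ, -10:30): 2025-06-12 09:41 UTC ≤ query < +∞
11·60 + 56 - 630 = 86 min
86 = 0·1440 + 86; 86 = 1·60 + 26 → 01:26, same day
→ 2025-11-01 01:26 QEQ

2025-11-01 01:26 QEQ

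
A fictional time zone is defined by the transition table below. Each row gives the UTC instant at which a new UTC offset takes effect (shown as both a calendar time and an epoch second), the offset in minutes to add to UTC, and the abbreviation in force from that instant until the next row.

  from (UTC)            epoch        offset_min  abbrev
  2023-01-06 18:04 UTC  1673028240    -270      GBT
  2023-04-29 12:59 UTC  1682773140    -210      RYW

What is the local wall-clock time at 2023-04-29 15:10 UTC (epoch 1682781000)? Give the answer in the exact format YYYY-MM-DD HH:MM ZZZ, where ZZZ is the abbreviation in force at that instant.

2023-04-29 11:40 RYW

Query: 2023-04-29 15:10 UTC
Rule 2/2 (RYW, -03:30): 2023-04-29 12:59 UTC ≤ query < +∞
15·60 + 10 - 210 = 700 min
700 = 0·1440 + 700; 700 = 11·60 + 40 → 11:40, same day
→ 2023-04-29 11:40 RYW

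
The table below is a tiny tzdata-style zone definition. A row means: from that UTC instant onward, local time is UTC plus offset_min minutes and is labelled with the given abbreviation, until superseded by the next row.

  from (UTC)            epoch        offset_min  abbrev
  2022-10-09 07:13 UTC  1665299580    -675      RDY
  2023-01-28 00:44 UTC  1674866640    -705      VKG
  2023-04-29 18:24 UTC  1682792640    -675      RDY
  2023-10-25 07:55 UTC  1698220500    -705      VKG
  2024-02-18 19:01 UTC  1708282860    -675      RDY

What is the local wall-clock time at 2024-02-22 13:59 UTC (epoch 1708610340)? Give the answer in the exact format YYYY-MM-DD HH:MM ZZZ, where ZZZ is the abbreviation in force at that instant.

2024-02-22 02:44 RDY

Query: 2024-02-22 13:59 UTC
Rule 5/5 (RDY, -11:15): 2024-02-18 19:01 UTC ≤ query < +∞
13·60 + 59 - 675 = 164 min
164 = 0·1440 + 164; 164 = 2·60 + 44 → 02:44, same day
→ 2024-02-22 02:44 RDY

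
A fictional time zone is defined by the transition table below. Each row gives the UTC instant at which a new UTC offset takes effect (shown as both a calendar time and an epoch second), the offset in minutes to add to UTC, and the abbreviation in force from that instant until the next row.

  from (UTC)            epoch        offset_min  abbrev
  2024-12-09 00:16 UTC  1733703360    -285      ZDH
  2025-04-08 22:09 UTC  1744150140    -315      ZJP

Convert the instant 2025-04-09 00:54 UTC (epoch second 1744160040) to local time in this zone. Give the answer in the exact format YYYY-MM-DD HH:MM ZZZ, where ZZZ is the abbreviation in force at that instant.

Query: 2025-04-09 00:54 UTC
Rule 2/2 (ZJP, -05:15): 2025-04-08 22:09 UTC ≤ query < +∞
0·60 + 54 - 315 = -261 min
-261 = -1·1440 + 1179; 1179 = 19·60 + 39 → 19:39, 2025-04-09 - 1 day = 2025-04-08
→ 2025-04-08 19:39 ZJP

2025-04-08 19:39 ZJP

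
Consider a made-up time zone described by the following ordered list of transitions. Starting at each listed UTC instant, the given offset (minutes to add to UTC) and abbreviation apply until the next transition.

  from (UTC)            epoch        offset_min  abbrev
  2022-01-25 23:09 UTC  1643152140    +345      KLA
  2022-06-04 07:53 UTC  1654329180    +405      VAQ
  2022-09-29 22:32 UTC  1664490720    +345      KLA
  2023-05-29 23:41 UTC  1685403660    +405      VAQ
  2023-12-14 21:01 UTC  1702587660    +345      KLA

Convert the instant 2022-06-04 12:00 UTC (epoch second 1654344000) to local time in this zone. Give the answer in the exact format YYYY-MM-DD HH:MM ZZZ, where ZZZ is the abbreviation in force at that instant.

2022-06-04 18:45 VAQ

Query: 2022-06-04 12:00 UTC
Rule 2/5 (VAQ, +06:45): 2022-06-04 07:53 UTC ≤ query < 2022-09-29 22:32 UTC
12·60 + 0 + 405 = 1125 min
1125 = 0·1440 + 1125; 1125 = 18·60 + 45 → 18:45, same day
→ 2022-06-04 18:45 VAQ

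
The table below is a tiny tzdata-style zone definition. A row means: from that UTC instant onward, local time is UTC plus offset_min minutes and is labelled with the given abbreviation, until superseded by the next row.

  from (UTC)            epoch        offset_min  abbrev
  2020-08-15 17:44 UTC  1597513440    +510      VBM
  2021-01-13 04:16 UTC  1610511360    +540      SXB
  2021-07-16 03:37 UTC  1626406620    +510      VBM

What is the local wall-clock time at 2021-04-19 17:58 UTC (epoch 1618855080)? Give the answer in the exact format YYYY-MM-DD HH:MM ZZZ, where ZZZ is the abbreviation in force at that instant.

Query: 2021-04-19 17:58 UTC
Rule 2/3 (SXB, +09:00): 2021-01-13 04:16 UTC ≤ query < 2021-07-16 03:37 UTC
17·60 + 58 + 540 = 1618 min
1618 = 1·1440 + 178; 178 = 2·60 + 58 → 02:58, 2021-04-19 + 1 day = 2021-04-20
→ 2021-04-20 02:58 SXB

2021-04-20 02:58 SXB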